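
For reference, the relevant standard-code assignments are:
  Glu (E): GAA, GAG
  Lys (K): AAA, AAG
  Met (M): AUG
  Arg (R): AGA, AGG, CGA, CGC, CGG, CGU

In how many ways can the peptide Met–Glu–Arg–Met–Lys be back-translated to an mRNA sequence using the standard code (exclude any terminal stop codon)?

24

Met: 1 codon.
Glu: 2 codons.
Arg: 6 codons.
Met: 1 codon.
Lys: 2 codons.
1 × 2 × 6 × 1 × 2 = 24.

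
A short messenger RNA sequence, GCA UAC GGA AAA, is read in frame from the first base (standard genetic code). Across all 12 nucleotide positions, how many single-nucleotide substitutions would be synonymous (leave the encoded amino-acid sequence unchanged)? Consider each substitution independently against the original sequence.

8

Codon 1 (GCA, Ala): 3 synonymous substitutions.
Codon 2 (UAC, Tyr): 1 synonymous substitution.
Codon 3 (GGA, Gly): 3 synonymous substitutions.
Codon 4 (AAA, Lys): 1 synonymous substitution.
Total: 3 + 1 + 3 + 1 = 8.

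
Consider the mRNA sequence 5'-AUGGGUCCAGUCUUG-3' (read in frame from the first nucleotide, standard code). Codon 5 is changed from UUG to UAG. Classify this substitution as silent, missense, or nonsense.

Position 14 falls in codon 5: UUG → Leu.
After the substitution the codon is UAG → Stop.
The new codon is a stop codon, so this is a nonsense mutation.

nonsense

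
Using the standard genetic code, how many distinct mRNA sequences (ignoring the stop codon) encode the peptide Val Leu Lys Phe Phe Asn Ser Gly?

Val: 4 codons.
Leu: 6 codons.
Lys: 2 codons.
Phe: 2 codons.
Phe: 2 codons.
Asn: 2 codons.
Ser: 6 codons.
Gly: 4 codons.
4 × 6 × 2 × 2 × 2 × 2 × 6 × 4 = 9216.

9216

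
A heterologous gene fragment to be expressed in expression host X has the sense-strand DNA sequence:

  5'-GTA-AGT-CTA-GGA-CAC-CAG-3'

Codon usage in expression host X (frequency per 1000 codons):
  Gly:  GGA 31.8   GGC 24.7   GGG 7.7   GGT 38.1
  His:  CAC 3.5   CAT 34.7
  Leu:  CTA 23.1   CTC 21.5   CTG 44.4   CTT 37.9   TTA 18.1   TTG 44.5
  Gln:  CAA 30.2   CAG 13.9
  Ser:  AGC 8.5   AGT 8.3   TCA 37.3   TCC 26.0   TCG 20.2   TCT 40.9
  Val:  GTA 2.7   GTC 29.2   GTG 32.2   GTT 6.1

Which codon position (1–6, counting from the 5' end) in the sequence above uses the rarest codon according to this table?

1

Codon 1 GTA (Val): 2.7 per 1000.
Codon 2 AGT (Ser): 8.3 per 1000.
Codon 3 CTA (Leu): 23.1 per 1000.
Codon 4 GGA (Gly): 31.8 per 1000.
Codon 5 CAC (His): 3.5 per 1000.
Codon 6 CAG (Gln): 13.9 per 1000.
Lowest frequency is 2.7 at codon 1.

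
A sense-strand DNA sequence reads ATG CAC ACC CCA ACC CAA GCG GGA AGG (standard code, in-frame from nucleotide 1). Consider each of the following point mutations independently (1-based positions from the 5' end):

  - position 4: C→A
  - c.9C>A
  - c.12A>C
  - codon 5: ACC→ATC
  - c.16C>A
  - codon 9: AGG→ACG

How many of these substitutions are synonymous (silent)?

Codon 2: CAC (His) → AAC (Asn) — missense.
Codon 3: ACC (Thr) → ACA (Thr) — synonymous.
Codon 4: CCA (Pro) → CCC (Pro) — synonymous.
Codon 5: ACC (Thr) → ATC (Ile) — missense.
Codon 6: CAA (Gln) → AAA (Lys) — missense.
Codon 9: AGG (Arg) → ACG (Thr) — missense.
Synonymous: 2 of 6.

2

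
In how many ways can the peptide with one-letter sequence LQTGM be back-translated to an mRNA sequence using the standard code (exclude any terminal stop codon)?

Leu: 6 codons.
Gln: 2 codons.
Thr: 4 codons.
Gly: 4 codons.
Met: 1 codon.
6 × 2 × 4 × 4 × 1 = 192.

192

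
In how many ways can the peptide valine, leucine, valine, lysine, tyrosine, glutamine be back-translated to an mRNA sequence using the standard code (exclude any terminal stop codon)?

768

Val: 4 codons.
Leu: 6 codons.
Val: 4 codons.
Lys: 2 codons.
Tyr: 2 codons.
Gln: 2 codons.
4 × 6 × 4 × 2 × 2 × 2 = 768.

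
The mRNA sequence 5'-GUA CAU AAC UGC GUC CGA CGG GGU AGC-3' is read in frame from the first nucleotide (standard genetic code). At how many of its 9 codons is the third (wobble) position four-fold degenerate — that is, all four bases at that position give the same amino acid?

5

Codon 1 GUA (Val): third position 4-fold.
Codon 2 CAU (His): third position 2-fold.
Codon 3 AAC (Asn): third position 2-fold.
Codon 4 UGC (Cys): third position 2-fold.
Codon 5 GUC (Val): third position 4-fold.
Codon 6 CGA (Arg): third position 4-fold.
Codon 7 CGG (Arg): third position 4-fold.
Codon 8 GGU (Gly): third position 4-fold.
Codon 9 AGC (Ser): third position 2-fold.
Four-fold degenerate third positions: 5.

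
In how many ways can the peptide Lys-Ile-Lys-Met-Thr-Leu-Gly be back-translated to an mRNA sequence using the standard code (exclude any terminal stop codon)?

Lys: 2 codons.
Ile: 3 codons.
Lys: 2 codons.
Met: 1 codon.
Thr: 4 codons.
Leu: 6 codons.
Gly: 4 codons.
2 × 3 × 2 × 1 × 4 × 6 × 4 = 1152.

1152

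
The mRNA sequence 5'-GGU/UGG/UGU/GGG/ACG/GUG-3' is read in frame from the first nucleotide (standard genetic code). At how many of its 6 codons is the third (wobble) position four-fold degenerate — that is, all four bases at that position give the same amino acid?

4

Codon 1 GGU (Gly): third position 4-fold.
Codon 2 UGG (Trp): third position 1-fold.
Codon 3 UGU (Cys): third position 2-fold.
Codon 4 GGG (Gly): third position 4-fold.
Codon 5 ACG (Thr): third position 4-fold.
Codon 6 GUG (Val): third position 4-fold.
Four-fold degenerate third positions: 4.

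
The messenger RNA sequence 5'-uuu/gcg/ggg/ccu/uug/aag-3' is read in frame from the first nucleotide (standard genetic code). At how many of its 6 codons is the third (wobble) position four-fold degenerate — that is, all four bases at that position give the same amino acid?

Codon 1 UUU (Phe): third position 2-fold.
Codon 2 GCG (Ala): third position 4-fold.
Codon 3 GGG (Gly): third position 4-fold.
Codon 4 CCU (Pro): third position 4-fold.
Codon 5 UUG (Leu): third position 2-fold.
Codon 6 AAG (Lys): third position 2-fold.
Four-fold degenerate third positions: 3.

3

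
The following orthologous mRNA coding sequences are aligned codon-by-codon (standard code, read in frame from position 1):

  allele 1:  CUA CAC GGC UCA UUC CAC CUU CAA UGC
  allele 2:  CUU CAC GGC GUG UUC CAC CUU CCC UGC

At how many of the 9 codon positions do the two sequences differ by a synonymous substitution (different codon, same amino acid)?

1

Codon 1: CUA Leu / CUU Leu — synonymous.
Codon 2: CAC His / CAC His — identical.
Codon 3: GGC Gly / GGC Gly — identical.
Codon 4: UCA Ser / GUG Val — nonsynonymous.
Codon 5: UUC Phe / UUC Phe — identical.
Codon 6: CAC His / CAC His — identical.
Codon 7: CUU Leu / CUU Leu — identical.
Codon 8: CAA Gln / CCC Pro — nonsynonymous.
Codon 9: UGC Cys / UGC Cys — identical.
Synonymous differences: 1.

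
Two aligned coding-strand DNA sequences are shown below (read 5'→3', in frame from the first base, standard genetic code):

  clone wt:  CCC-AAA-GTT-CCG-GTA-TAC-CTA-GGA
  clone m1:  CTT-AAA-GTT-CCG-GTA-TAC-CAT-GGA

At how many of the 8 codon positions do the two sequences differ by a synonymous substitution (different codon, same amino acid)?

0

Codon 1: CCC Pro / CTT Leu — nonsynonymous.
Codon 2: AAA Lys / AAA Lys — identical.
Codon 3: GTT Val / GTT Val — identical.
Codon 4: CCG Pro / CCG Pro — identical.
Codon 5: GTA Val / GTA Val — identical.
Codon 6: TAC Tyr / TAC Tyr — identical.
Codon 7: CTA Leu / CAT His — nonsynonymous.
Codon 8: GGA Gly / GGA Gly — identical.
Synonymous differences: 0.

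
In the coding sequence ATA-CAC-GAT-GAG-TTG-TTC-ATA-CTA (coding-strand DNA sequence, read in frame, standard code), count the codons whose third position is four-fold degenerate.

Codon 1 ATA (Ile): third position 3-fold.
Codon 2 CAC (His): third position 2-fold.
Codon 3 GAT (Asp): third position 2-fold.
Codon 4 GAG (Glu): third position 2-fold.
Codon 5 TTG (Leu): third position 2-fold.
Codon 6 TTC (Phe): third position 2-fold.
Codon 7 ATA (Ile): third position 3-fold.
Codon 8 CTA (Leu): third position 4-fold.
Four-fold degenerate third positions: 1.

1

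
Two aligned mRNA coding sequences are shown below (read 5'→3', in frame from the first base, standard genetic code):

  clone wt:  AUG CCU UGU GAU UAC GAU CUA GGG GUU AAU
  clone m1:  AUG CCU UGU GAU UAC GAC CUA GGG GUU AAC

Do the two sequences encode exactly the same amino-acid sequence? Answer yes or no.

Codon 1: AUG Met / AUG Met — identical.
Codon 2: CCU Pro / CCU Pro — identical.
Codon 3: UGU Cys / UGU Cys — identical.
Codon 4: GAU Asp / GAU Asp — identical.
Codon 5: UAC Tyr / UAC Tyr — identical.
Codon 6: GAU Asp / GAC Asp — synonymous.
Codon 7: CUA Leu / CUA Leu — identical.
Codon 8: GGG Gly / GGG Gly — identical.
Codon 9: GUU Val / GUU Val — identical.
Codon 10: AAU Asn / AAC Asn — synonymous.
Nonsynonymous differences: 0 → same protein.

yes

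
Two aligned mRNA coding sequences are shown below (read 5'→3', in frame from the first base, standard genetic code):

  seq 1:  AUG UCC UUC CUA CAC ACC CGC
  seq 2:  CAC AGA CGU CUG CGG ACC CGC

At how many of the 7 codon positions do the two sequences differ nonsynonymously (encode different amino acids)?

Codon 1: AUG Met / CAC His — nonsynonymous.
Codon 2: UCC Ser / AGA Arg — nonsynonymous.
Codon 3: UUC Phe / CGU Arg — nonsynonymous.
Codon 4: CUA Leu / CUG Leu — synonymous.
Codon 5: CAC His / CGG Arg — nonsynonymous.
Codon 6: ACC Thr / ACC Thr — identical.
Codon 7: CGC Arg / CGC Arg — identical.
Nonsynonymous differences: 4.

4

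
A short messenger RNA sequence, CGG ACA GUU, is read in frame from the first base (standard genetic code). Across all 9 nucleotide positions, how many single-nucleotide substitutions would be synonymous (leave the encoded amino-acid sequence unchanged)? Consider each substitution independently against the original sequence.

10

Codon 1 (CGG, Arg): 4 synonymous substitutions.
Codon 2 (ACA, Thr): 3 synonymous substitutions.
Codon 3 (GUU, Val): 3 synonymous substitutions.
Total: 4 + 3 + 3 = 10.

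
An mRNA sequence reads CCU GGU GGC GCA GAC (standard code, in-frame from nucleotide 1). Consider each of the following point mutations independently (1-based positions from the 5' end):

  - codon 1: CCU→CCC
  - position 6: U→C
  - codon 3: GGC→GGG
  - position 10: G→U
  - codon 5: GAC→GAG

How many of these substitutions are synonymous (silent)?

3

Codon 1: CCU (Pro) → CCC (Pro) — synonymous.
Codon 2: GGU (Gly) → GGC (Gly) — synonymous.
Codon 3: GGC (Gly) → GGG (Gly) — synonymous.
Codon 4: GCA (Ala) → UCA (Ser) — missense.
Codon 5: GAC (Asp) → GAG (Glu) — missense.
Synonymous: 3 of 5.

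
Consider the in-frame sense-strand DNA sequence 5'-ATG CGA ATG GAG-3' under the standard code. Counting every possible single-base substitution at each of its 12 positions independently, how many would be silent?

Codon 1 (ATG, Met): 0 synonymous substitutions.
Codon 2 (CGA, Arg): 4 synonymous substitutions.
Codon 3 (ATG, Met): 0 synonymous substitutions.
Codon 4 (GAG, Glu): 1 synonymous substitution.
Total: 0 + 4 + 0 + 1 = 5.

5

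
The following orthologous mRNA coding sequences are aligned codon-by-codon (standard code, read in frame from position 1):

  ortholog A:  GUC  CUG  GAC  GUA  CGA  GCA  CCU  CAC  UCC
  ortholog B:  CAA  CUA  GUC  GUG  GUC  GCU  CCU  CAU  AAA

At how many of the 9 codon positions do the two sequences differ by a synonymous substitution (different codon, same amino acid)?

4

Codon 1: GUC Val / CAA Gln — nonsynonymous.
Codon 2: CUG Leu / CUA Leu — synonymous.
Codon 3: GAC Asp / GUC Val — nonsynonymous.
Codon 4: GUA Val / GUG Val — synonymous.
Codon 5: CGA Arg / GUC Val — nonsynonymous.
Codon 6: GCA Ala / GCU Ala — synonymous.
Codon 7: CCU Pro / CCU Pro — identical.
Codon 8: CAC His / CAU His — synonymous.
Codon 9: UCC Ser / AAA Lys — nonsynonymous.
Synonymous differences: 4.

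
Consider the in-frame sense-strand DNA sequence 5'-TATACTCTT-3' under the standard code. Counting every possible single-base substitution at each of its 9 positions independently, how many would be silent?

7

Codon 1 (TAT, Tyr): 1 synonymous substitution.
Codon 2 (ACT, Thr): 3 synonymous substitutions.
Codon 3 (CTT, Leu): 3 synonymous substitutions.
Total: 1 + 3 + 3 = 7.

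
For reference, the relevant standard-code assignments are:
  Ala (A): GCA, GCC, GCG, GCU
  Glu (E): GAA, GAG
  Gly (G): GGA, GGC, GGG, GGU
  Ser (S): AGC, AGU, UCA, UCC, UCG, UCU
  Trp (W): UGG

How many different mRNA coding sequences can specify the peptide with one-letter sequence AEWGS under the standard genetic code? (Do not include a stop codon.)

192

Ala: 4 codons.
Glu: 2 codons.
Trp: 1 codon.
Gly: 4 codons.
Ser: 6 codons.
4 × 2 × 1 × 4 × 6 = 192.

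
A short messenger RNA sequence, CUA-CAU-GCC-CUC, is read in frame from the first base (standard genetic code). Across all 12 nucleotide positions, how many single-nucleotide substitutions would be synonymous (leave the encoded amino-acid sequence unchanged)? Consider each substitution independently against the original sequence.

11

Codon 1 (CUA, Leu): 4 synonymous substitutions.
Codon 2 (CAU, His): 1 synonymous substitution.
Codon 3 (GCC, Ala): 3 synonymous substitutions.
Codon 4 (CUC, Leu): 3 synonymous substitutions.
Total: 4 + 1 + 3 + 3 = 11.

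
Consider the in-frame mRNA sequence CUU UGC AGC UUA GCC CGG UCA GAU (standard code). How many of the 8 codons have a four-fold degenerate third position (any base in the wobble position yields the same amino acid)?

4

Codon 1 CUU (Leu): third position 4-fold.
Codon 2 UGC (Cys): third position 2-fold.
Codon 3 AGC (Ser): third position 2-fold.
Codon 4 UUA (Leu): third position 2-fold.
Codon 5 GCC (Ala): third position 4-fold.
Codon 6 CGG (Arg): third position 4-fold.
Codon 7 UCA (Ser): third position 4-fold.
Codon 8 GAU (Asp): third position 2-fold.
Four-fold degenerate third positions: 4.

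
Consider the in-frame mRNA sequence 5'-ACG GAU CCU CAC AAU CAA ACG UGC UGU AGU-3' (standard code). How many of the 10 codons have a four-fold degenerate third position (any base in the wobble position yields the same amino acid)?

Codon 1 ACG (Thr): third position 4-fold.
Codon 2 GAU (Asp): third position 2-fold.
Codon 3 CCU (Pro): third position 4-fold.
Codon 4 CAC (His): third position 2-fold.
Codon 5 AAU (Asn): third position 2-fold.
Codon 6 CAA (Gln): third position 2-fold.
Codon 7 ACG (Thr): third position 4-fold.
Codon 8 UGC (Cys): third position 2-fold.
Codon 9 UGU (Cys): third position 2-fold.
Codon 10 AGU (Ser): third position 2-fold.
Four-fold degenerate third positions: 3.

3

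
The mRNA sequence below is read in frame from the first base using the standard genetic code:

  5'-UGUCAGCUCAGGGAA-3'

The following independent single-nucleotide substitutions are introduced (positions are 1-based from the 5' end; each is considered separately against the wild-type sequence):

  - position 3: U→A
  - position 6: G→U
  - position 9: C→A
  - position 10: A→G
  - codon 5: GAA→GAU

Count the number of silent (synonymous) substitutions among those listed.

1

Codon 1: UGU (Cys) → UGA (Stop) — nonsense.
Codon 2: CAG (Gln) → CAU (His) — missense.
Codon 3: CUC (Leu) → CUA (Leu) — synonymous.
Codon 4: AGG (Arg) → GGG (Gly) — missense.
Codon 5: GAA (Glu) → GAU (Asp) — missense.
Synonymous: 1 of 5.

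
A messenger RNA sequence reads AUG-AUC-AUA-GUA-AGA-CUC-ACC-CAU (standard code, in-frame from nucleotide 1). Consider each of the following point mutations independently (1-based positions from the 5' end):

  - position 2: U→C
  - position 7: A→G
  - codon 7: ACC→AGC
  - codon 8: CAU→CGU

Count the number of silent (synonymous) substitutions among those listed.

0

Codon 1: AUG (Met) → ACG (Thr) — missense.
Codon 3: AUA (Ile) → GUA (Val) — missense.
Codon 7: ACC (Thr) → AGC (Ser) — missense.
Codon 8: CAU (His) → CGU (Arg) — missense.
Synonymous: 0 of 4.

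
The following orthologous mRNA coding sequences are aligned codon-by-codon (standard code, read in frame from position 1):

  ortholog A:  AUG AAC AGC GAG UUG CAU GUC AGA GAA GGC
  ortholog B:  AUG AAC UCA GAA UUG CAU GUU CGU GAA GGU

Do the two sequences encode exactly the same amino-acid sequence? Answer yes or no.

yes

Codon 1: AUG Met / AUG Met — identical.
Codon 2: AAC Asn / AAC Asn — identical.
Codon 3: AGC Ser / UCA Ser — synonymous.
Codon 4: GAG Glu / GAA Glu — synonymous.
Codon 5: UUG Leu / UUG Leu — identical.
Codon 6: CAU His / CAU His — identical.
Codon 7: GUC Val / GUU Val — synonymous.
Codon 8: AGA Arg / CGU Arg — synonymous.
Codon 9: GAA Glu / GAA Glu — identical.
Codon 10: GGC Gly / GGU Gly — synonymous.
Nonsynonymous differences: 0 → same protein.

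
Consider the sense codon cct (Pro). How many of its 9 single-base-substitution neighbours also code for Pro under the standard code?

3

Position 1: none → 0 synonymous.
Position 2: none → 0 synonymous.
Position 3: CCC, CCA, CCG → 3 synonymous.
Total: 0 + 0 + 3 = 3.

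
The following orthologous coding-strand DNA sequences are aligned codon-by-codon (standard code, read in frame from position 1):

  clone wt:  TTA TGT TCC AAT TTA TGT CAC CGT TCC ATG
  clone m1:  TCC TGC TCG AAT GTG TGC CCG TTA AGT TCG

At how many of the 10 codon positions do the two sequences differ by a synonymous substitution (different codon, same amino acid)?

Codon 1: TTA Leu / TCC Ser — nonsynonymous.
Codon 2: TGT Cys / TGC Cys — synonymous.
Codon 3: TCC Ser / TCG Ser — synonymous.
Codon 4: AAT Asn / AAT Asn — identical.
Codon 5: TTA Leu / GTG Val — nonsynonymous.
Codon 6: TGT Cys / TGC Cys — synonymous.
Codon 7: CAC His / CCG Pro — nonsynonymous.
Codon 8: CGT Arg / TTA Leu — nonsynonymous.
Codon 9: TCC Ser / AGT Ser — synonymous.
Codon 10: ATG Met / TCG Ser — nonsynonymous.
Synonymous differences: 4.

4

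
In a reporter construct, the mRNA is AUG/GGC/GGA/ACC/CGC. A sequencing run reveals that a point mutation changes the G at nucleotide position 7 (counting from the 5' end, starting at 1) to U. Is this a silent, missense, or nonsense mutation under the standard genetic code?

nonsense

Position 7 falls in codon 3: GGA → Gly.
After the substitution the codon is UGA → Stop.
The new codon is a stop codon, so this is a nonsense mutation.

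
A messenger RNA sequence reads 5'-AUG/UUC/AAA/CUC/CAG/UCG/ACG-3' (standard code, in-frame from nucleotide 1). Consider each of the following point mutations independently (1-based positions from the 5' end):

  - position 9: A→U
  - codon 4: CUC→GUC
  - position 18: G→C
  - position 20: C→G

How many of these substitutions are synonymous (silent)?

1

Codon 3: AAA (Lys) → AAU (Asn) — missense.
Codon 4: CUC (Leu) → GUC (Val) — missense.
Codon 6: UCG (Ser) → UCC (Ser) — synonymous.
Codon 7: ACG (Thr) → AGG (Arg) — missense.
Synonymous: 1 of 4.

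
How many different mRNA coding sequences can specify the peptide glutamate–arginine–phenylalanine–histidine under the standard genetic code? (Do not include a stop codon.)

48

Glu: 2 codons.
Arg: 6 codons.
Phe: 2 codons.
His: 2 codons.
2 × 6 × 2 × 2 = 48.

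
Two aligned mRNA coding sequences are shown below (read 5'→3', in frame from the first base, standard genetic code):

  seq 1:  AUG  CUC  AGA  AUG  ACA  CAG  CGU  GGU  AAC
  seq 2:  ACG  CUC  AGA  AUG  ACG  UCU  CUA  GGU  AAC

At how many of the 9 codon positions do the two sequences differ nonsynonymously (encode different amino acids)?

Codon 1: AUG Met / ACG Thr — nonsynonymous.
Codon 2: CUC Leu / CUC Leu — identical.
Codon 3: AGA Arg / AGA Arg — identical.
Codon 4: AUG Met / AUG Met — identical.
Codon 5: ACA Thr / ACG Thr — synonymous.
Codon 6: CAG Gln / UCU Ser — nonsynonymous.
Codon 7: CGU Arg / CUA Leu — nonsynonymous.
Codon 8: GGU Gly / GGU Gly — identical.
Codon 9: AAC Asn / AAC Asn — identical.
Nonsynonymous differences: 3.

3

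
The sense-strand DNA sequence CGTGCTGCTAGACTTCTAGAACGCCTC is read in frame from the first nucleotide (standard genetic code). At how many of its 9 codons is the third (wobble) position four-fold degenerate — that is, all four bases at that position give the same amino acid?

7

Codon 1 CGT (Arg): third position 4-fold.
Codon 2 GCT (Ala): third position 4-fold.
Codon 3 GCT (Ala): third position 4-fold.
Codon 4 AGA (Arg): third position 2-fold.
Codon 5 CTT (Leu): third position 4-fold.
Codon 6 CTA (Leu): third position 4-fold.
Codon 7 GAA (Glu): third position 2-fold.
Codon 8 CGC (Arg): third position 4-fold.
Codon 9 CTC (Leu): third position 4-fold.
Four-fold degenerate third positions: 7.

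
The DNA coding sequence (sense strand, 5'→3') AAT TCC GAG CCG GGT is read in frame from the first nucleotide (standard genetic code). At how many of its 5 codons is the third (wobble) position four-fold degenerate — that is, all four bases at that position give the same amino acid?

Codon 1 AAT (Asn): third position 2-fold.
Codon 2 TCC (Ser): third position 4-fold.
Codon 3 GAG (Glu): third position 2-fold.
Codon 4 CCG (Pro): third position 4-fold.
Codon 5 GGT (Gly): third position 4-fold.
Four-fold degenerate third positions: 3.

3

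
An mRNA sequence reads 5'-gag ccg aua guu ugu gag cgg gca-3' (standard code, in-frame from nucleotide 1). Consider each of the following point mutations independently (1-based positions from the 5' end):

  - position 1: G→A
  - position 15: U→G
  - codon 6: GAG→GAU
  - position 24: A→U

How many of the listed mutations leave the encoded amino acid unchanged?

1

Codon 1: GAG (Glu) → AAG (Lys) — missense.
Codon 5: UGU (Cys) → UGG (Trp) — missense.
Codon 6: GAG (Glu) → GAU (Asp) — missense.
Codon 8: GCA (Ala) → GCU (Ala) — synonymous.
Synonymous: 1 of 4.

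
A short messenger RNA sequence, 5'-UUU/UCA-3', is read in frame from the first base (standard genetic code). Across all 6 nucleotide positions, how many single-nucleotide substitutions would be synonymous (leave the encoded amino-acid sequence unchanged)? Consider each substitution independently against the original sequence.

Codon 1 (UUU, Phe): 1 synonymous substitution.
Codon 2 (UCA, Ser): 3 synonymous substitutions.
Total: 1 + 3 = 4.

4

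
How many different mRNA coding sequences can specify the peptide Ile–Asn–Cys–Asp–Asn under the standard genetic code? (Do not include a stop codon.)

Ile: 3 codons.
Asn: 2 codons.
Cys: 2 codons.
Asp: 2 codons.
Asn: 2 codons.
3 × 2 × 2 × 2 × 2 = 48.

48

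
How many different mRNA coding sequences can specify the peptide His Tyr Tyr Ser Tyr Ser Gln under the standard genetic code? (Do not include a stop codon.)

His: 2 codons.
Tyr: 2 codons.
Tyr: 2 codons.
Ser: 6 codons.
Tyr: 2 codons.
Ser: 6 codons.
Gln: 2 codons.
2 × 2 × 2 × 6 × 2 × 6 × 2 = 1152.

1152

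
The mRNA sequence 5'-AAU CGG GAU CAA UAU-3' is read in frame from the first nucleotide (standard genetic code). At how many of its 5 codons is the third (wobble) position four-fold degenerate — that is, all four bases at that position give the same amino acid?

1

Codon 1 AAU (Asn): third position 2-fold.
Codon 2 CGG (Arg): third position 4-fold.
Codon 3 GAU (Asp): third position 2-fold.
Codon 4 CAA (Gln): third position 2-fold.
Codon 5 UAU (Tyr): third position 2-fold.
Four-fold degenerate third positions: 1.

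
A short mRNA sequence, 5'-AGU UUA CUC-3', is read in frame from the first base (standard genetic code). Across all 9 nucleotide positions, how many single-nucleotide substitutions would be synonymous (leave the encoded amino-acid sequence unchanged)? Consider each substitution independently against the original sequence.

6

Codon 1 (AGU, Ser): 1 synonymous substitution.
Codon 2 (UUA, Leu): 2 synonymous substitutions.
Codon 3 (CUC, Leu): 3 synonymous substitutions.
Total: 1 + 2 + 3 = 6.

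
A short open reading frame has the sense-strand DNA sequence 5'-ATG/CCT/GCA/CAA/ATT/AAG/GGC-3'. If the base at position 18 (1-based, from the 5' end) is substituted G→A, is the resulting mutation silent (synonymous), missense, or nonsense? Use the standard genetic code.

Position 18 falls in codon 6: AAG → Lys.
After the substitution the codon is AAA → Lys.
Both encode Lys, so the change is synonymous.

silent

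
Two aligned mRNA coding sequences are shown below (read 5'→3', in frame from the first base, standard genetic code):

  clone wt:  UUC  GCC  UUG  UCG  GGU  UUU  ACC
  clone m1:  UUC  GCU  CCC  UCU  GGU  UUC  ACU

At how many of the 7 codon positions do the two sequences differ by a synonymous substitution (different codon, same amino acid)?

Codon 1: UUC Phe / UUC Phe — identical.
Codon 2: GCC Ala / GCU Ala — synonymous.
Codon 3: UUG Leu / CCC Pro — nonsynonymous.
Codon 4: UCG Ser / UCU Ser — synonymous.
Codon 5: GGU Gly / GGU Gly — identical.
Codon 6: UUU Phe / UUC Phe — synonymous.
Codon 7: ACC Thr / ACU Thr — synonymous.
Synonymous differences: 4.

4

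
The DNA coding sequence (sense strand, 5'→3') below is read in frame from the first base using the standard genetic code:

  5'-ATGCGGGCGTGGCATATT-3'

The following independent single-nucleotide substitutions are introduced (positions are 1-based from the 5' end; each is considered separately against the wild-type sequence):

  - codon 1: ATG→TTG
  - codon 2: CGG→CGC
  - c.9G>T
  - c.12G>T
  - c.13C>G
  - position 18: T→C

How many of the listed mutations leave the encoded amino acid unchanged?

Codon 1: ATG (Met) → TTG (Leu) — missense.
Codon 2: CGG (Arg) → CGC (Arg) — synonymous.
Codon 3: GCG (Ala) → GCT (Ala) — synonymous.
Codon 4: TGG (Trp) → TGT (Cys) — missense.
Codon 5: CAT (His) → GAT (Asp) — missense.
Codon 6: ATT (Ile) → ATC (Ile) — synonymous.
Synonymous: 3 of 6.

3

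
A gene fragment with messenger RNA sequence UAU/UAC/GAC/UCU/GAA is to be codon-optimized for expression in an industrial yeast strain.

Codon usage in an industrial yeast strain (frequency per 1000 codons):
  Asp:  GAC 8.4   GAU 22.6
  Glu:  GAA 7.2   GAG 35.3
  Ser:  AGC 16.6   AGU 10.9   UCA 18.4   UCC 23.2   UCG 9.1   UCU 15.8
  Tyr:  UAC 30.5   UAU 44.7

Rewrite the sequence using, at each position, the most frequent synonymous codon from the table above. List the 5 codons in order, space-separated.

Codon 1 (Tyr): best is UAU at 44.7.
Codon 2 (Tyr): best is UAU at 44.7.
Codon 3 (Asp): best is GAU at 22.6.
Codon 4 (Ser): best is UCC at 23.2.
Codon 5 (Glu): best is GAG at 35.3.

UAU UAU GAU UCC GAG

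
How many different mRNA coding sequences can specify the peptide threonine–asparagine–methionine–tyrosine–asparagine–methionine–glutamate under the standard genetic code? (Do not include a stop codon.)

64

Thr: 4 codons.
Asn: 2 codons.
Met: 1 codon.
Tyr: 2 codons.
Asn: 2 codons.
Met: 1 codon.
Glu: 2 codons.
4 × 2 × 1 × 2 × 2 × 1 × 2 = 64.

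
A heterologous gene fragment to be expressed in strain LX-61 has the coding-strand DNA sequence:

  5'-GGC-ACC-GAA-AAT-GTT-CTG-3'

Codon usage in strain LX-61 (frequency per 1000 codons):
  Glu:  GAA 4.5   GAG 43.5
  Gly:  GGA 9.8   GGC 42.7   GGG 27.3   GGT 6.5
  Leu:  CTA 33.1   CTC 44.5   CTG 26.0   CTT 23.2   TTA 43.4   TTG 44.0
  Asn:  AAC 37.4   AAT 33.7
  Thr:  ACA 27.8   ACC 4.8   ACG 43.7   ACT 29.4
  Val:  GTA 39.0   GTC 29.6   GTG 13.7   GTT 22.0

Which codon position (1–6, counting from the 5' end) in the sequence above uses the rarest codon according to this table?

Codon 1 GGC (Gly): 42.7 per 1000.
Codon 2 ACC (Thr): 4.8 per 1000.
Codon 3 GAA (Glu): 4.5 per 1000.
Codon 4 AAT (Asn): 33.7 per 1000.
Codon 5 GTT (Val): 22.0 per 1000.
Codon 6 CTG (Leu): 26.0 per 1000.
Lowest frequency is 4.5 at codon 3.

3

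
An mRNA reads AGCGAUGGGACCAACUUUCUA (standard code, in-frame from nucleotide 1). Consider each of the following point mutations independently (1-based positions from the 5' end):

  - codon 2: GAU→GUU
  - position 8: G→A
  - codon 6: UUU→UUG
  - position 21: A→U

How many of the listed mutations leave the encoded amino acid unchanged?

1

Codon 2: GAU (Asp) → GUU (Val) — missense.
Codon 3: GGG (Gly) → GAG (Glu) — missense.
Codon 6: UUU (Phe) → UUG (Leu) — missense.
Codon 7: CUA (Leu) → CUU (Leu) — synonymous.
Synonymous: 1 of 4.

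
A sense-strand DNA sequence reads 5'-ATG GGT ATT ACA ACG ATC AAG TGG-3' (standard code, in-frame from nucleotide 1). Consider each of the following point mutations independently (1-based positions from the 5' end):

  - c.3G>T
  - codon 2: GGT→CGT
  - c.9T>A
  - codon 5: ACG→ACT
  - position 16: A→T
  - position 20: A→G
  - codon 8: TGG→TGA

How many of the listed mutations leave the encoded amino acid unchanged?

2

Codon 1: ATG (Met) → ATT (Ile) — missense.
Codon 2: GGT (Gly) → CGT (Arg) — missense.
Codon 3: ATT (Ile) → ATA (Ile) — synonymous.
Codon 5: ACG (Thr) → ACT (Thr) — synonymous.
Codon 6: ATC (Ile) → TTC (Phe) — missense.
Codon 7: AAG (Lys) → AGG (Arg) — missense.
Codon 8: TGG (Trp) → TGA (Stop) — nonsense.
Synonymous: 2 of 7.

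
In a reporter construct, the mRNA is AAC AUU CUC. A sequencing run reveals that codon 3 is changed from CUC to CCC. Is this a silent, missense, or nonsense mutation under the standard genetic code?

Position 8 falls in codon 3: CUC → Leu.
After the substitution the codon is CCC → Pro.
Leu ≠ Pro, so this is a missense mutation.

missense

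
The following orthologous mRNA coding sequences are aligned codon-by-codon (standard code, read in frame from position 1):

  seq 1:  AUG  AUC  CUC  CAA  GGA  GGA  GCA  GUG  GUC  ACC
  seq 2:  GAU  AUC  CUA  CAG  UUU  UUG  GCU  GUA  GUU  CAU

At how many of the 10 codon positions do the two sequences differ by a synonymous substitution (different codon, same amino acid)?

Codon 1: AUG Met / GAU Asp — nonsynonymous.
Codon 2: AUC Ile / AUC Ile — identical.
Codon 3: CUC Leu / CUA Leu — synonymous.
Codon 4: CAA Gln / CAG Gln — synonymous.
Codon 5: GGA Gly / UUU Phe — nonsynonymous.
Codon 6: GGA Gly / UUG Leu — nonsynonymous.
Codon 7: GCA Ala / GCU Ala — synonymous.
Codon 8: GUG Val / GUA Val — synonymous.
Codon 9: GUC Val / GUU Val — synonymous.
Codon 10: ACC Thr / CAU His — nonsynonymous.
Synonymous differences: 5.

5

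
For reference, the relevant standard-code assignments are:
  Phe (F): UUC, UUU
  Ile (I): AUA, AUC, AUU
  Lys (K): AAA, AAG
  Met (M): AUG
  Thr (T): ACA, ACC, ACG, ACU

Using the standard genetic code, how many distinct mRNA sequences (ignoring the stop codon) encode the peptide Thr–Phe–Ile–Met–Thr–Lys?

Thr: 4 codons.
Phe: 2 codons.
Ile: 3 codons.
Met: 1 codon.
Thr: 4 codons.
Lys: 2 codons.
4 × 2 × 3 × 1 × 4 × 2 = 192.

192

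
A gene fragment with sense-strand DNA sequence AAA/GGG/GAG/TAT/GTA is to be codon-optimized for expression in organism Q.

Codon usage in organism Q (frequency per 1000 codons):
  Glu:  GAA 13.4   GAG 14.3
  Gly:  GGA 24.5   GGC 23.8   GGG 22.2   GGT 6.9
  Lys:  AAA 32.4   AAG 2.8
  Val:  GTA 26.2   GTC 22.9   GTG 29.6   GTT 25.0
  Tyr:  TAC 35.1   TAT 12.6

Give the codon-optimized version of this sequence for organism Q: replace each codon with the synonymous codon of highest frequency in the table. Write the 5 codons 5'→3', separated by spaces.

Codon 1 (Lys): best is AAA at 32.4.
Codon 2 (Gly): best is GGA at 24.5.
Codon 3 (Glu): best is GAG at 14.3.
Codon 4 (Tyr): best is TAC at 35.1.
Codon 5 (Val): best is GTG at 29.6.

AAA GGA GAG TAC GTG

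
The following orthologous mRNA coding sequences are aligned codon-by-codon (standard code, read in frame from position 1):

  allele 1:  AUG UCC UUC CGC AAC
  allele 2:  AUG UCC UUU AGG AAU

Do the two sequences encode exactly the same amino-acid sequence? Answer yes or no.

Codon 1: AUG Met / AUG Met — identical.
Codon 2: UCC Ser / UCC Ser — identical.
Codon 3: UUC Phe / UUU Phe — synonymous.
Codon 4: CGC Arg / AGG Arg — synonymous.
Codon 5: AAC Asn / AAU Asn — synonymous.
Nonsynonymous differences: 0 → same protein.

yes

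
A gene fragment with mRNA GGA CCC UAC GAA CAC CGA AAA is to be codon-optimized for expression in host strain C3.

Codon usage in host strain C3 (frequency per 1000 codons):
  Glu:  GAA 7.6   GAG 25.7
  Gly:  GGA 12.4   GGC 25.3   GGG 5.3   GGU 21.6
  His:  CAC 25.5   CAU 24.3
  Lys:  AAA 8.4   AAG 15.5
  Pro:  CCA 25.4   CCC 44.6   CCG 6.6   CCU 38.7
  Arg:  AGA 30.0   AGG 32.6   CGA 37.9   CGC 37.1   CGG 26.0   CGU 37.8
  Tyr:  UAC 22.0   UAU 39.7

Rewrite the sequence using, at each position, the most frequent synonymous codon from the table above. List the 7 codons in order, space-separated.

Codon 1 (Gly): best is GGC at 25.3.
Codon 2 (Pro): best is CCC at 44.6.
Codon 3 (Tyr): best is UAU at 39.7.
Codon 4 (Glu): best is GAG at 25.7.
Codon 5 (His): best is CAC at 25.5.
Codon 6 (Arg): best is CGA at 37.9.
Codon 7 (Lys): best is AAG at 15.5.

GGC CCC UAU GAG CAC CGA AAG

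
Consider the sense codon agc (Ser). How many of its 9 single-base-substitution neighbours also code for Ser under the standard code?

Position 1: none → 0 synonymous.
Position 2: none → 0 synonymous.
Position 3: AGT → 1 synonymous.
Total: 0 + 0 + 1 = 1.

1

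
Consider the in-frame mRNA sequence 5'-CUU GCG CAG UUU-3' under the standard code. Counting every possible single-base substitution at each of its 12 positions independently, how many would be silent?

8

Codon 1 (CUU, Leu): 3 synonymous substitutions.
Codon 2 (GCG, Ala): 3 synonymous substitutions.
Codon 3 (CAG, Gln): 1 synonymous substitution.
Codon 4 (UUU, Phe): 1 synonymous substitution.
Total: 3 + 3 + 1 + 1 = 8.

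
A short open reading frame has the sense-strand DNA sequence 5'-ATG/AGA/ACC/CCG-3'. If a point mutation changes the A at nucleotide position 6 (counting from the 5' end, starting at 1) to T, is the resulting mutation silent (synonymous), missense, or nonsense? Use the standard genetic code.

Position 6 falls in codon 2: AGA → Arg.
After the substitution the codon is AGT → Ser.
Arg ≠ Ser, so this is a missense mutation.

missense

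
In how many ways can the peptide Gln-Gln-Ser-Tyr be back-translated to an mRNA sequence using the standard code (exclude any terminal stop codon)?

48

Gln: 2 codons.
Gln: 2 codons.
Ser: 6 codons.
Tyr: 2 codons.
2 × 2 × 6 × 2 = 48.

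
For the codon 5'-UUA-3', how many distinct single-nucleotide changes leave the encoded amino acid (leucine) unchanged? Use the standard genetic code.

2

Position 1: CUA → 1 synonymous.
Position 2: none → 0 synonymous.
Position 3: UUG → 1 synonymous.
Total: 1 + 0 + 1 = 2.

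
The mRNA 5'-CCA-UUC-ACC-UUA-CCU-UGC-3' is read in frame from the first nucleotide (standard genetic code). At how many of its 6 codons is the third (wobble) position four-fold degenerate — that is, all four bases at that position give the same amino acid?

3

Codon 1 CCA (Pro): third position 4-fold.
Codon 2 UUC (Phe): third position 2-fold.
Codon 3 ACC (Thr): third position 4-fold.
Codon 4 UUA (Leu): third position 2-fold.
Codon 5 CCU (Pro): third position 4-fold.
Codon 6 UGC (Cys): third position 2-fold.
Four-fold degenerate third positions: 3.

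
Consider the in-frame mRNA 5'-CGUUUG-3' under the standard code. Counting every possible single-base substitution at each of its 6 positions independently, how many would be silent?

Codon 1 (CGU, Arg): 3 synonymous substitutions.
Codon 2 (UUG, Leu): 2 synonymous substitutions.
Total: 3 + 2 = 5.

5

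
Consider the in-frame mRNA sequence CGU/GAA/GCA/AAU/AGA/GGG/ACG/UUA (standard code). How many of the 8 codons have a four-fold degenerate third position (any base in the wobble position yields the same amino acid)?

Codon 1 CGU (Arg): third position 4-fold.
Codon 2 GAA (Glu): third position 2-fold.
Codon 3 GCA (Ala): third position 4-fold.
Codon 4 AAU (Asn): third position 2-fold.
Codon 5 AGA (Arg): third position 2-fold.
Codon 6 GGG (Gly): third position 4-fold.
Codon 7 ACG (Thr): third position 4-fold.
Codon 8 UUA (Leu): third position 2-fold.
Four-fold degenerate third positions: 4.

4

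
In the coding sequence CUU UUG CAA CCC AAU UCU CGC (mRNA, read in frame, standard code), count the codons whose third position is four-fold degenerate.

4

Codon 1 CUU (Leu): third position 4-fold.
Codon 2 UUG (Leu): third position 2-fold.
Codon 3 CAA (Gln): third position 2-fold.
Codon 4 CCC (Pro): third position 4-fold.
Codon 5 AAU (Asn): third position 2-fold.
Codon 6 UCU (Ser): third position 4-fold.
Codon 7 CGC (Arg): third position 4-fold.
Four-fold degenerate third positions: 4.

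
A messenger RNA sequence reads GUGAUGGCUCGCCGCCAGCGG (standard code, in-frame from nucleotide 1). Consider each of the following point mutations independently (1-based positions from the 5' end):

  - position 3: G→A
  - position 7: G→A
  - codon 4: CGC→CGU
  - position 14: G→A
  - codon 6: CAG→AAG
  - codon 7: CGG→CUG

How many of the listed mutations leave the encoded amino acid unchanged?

2

Codon 1: GUG (Val) → GUA (Val) — synonymous.
Codon 3: GCU (Ala) → ACU (Thr) — missense.
Codon 4: CGC (Arg) → CGU (Arg) — synonymous.
Codon 5: CGC (Arg) → CAC (His) — missense.
Codon 6: CAG (Gln) → AAG (Lys) — missense.
Codon 7: CGG (Arg) → CUG (Leu) — missense.
Synonymous: 2 of 6.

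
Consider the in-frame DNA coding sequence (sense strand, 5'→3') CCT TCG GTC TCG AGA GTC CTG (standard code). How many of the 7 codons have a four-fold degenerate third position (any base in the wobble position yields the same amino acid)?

Codon 1 CCT (Pro): third position 4-fold.
Codon 2 TCG (Ser): third position 4-fold.
Codon 3 GTC (Val): third position 4-fold.
Codon 4 TCG (Ser): third position 4-fold.
Codon 5 AGA (Arg): third position 2-fold.
Codon 6 GTC (Val): third position 4-fold.
Codon 7 CTG (Leu): third position 4-fold.
Four-fold degenerate third positions: 6.

6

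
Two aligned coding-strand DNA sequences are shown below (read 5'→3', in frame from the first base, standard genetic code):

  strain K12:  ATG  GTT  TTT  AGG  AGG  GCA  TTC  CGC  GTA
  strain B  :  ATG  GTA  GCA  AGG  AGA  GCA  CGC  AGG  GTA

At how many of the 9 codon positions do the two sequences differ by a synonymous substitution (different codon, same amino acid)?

3

Codon 1: ATG Met / ATG Met — identical.
Codon 2: GTT Val / GTA Val — synonymous.
Codon 3: TTT Phe / GCA Ala — nonsynonymous.
Codon 4: AGG Arg / AGG Arg — identical.
Codon 5: AGG Arg / AGA Arg — synonymous.
Codon 6: GCA Ala / GCA Ala — identical.
Codon 7: TTC Phe / CGC Arg — nonsynonymous.
Codon 8: CGC Arg / AGG Arg — synonymous.
Codon 9: GTA Val / GTA Val — identical.
Synonymous differences: 3.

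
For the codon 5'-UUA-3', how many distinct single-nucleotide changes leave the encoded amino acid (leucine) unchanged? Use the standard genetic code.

2

Position 1: CUA → 1 synonymous.
Position 2: none → 0 synonymous.
Position 3: UUG → 1 synonymous.
Total: 1 + 0 + 1 = 2.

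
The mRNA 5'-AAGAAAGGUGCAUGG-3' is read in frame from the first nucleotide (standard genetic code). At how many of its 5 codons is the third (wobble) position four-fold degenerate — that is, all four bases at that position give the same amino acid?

Codon 1 AAG (Lys): third position 2-fold.
Codon 2 AAA (Lys): third position 2-fold.
Codon 3 GGU (Gly): third position 4-fold.
Codon 4 GCA (Ala): third position 4-fold.
Codon 5 UGG (Trp): third position 1-fold.
Four-fold degenerate third positions: 2.

2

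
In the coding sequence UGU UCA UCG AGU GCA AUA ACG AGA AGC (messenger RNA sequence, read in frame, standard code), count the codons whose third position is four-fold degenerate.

4

Codon 1 UGU (Cys): third position 2-fold.
Codon 2 UCA (Ser): third position 4-fold.
Codon 3 UCG (Ser): third position 4-fold.
Codon 4 AGU (Ser): third position 2-fold.
Codon 5 GCA (Ala): third position 4-fold.
Codon 6 AUA (Ile): third position 3-fold.
Codon 7 ACG (Thr): third position 4-fold.
Codon 8 AGA (Arg): third position 2-fold.
Codon 9 AGC (Ser): third position 2-fold.
Four-fold degenerate third positions: 4.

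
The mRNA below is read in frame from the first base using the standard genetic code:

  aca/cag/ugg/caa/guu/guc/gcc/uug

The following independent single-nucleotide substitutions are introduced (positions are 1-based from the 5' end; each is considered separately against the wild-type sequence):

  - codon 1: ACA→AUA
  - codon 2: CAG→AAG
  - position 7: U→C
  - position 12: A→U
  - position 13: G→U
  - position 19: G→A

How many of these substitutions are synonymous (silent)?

0

Codon 1: ACA (Thr) → AUA (Ile) — missense.
Codon 2: CAG (Gln) → AAG (Lys) — missense.
Codon 3: UGG (Trp) → CGG (Arg) — missense.
Codon 4: CAA (Gln) → CAU (His) — missense.
Codon 5: GUU (Val) → UUU (Phe) — missense.
Codon 7: GCC (Ala) → ACC (Thr) — missense.
Synonymous: 0 of 6.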